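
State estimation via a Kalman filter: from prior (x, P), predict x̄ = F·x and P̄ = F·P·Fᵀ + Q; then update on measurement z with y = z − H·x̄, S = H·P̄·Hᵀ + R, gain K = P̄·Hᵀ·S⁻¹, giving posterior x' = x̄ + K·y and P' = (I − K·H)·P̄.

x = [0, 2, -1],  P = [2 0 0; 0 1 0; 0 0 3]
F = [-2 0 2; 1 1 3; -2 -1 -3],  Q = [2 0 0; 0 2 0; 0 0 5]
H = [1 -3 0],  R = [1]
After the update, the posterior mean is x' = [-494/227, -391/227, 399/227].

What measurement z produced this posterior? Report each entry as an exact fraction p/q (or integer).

x̄ = F·x = [-2, -1, 1]
P̄ = F·P·Fᵀ + Q = [22 14 -10; 14 32 -32; -10 -32 41]
S = H·P̄·Hᵀ + R = [227]
K = P̄·Hᵀ·S⁻¹ = [-20/227; -82/227; 86/227]
x' − x̄ = [-40/227, -164/227, 172/227] = K·y
y = (KᵀK)⁻¹·Kᵀ·(x' − x̄) = [2]
z = y + H·x̄ = [2] + [1] = [3]

z = [3]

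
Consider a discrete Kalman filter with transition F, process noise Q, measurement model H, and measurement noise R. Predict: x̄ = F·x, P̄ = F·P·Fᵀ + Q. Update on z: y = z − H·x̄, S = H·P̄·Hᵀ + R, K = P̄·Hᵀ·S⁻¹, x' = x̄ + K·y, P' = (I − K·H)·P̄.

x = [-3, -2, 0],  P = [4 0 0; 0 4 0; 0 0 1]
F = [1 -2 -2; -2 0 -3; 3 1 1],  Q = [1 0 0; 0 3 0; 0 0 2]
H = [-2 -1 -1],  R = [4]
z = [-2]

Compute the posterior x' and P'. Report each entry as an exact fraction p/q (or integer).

x' = [371/121, 711/121, -1231/121]
P' = [525/121 -92/121 -758/121; -92/121 3379/121 -3207/121; -758/121 -3207/121 4803/121]

x̄ = F·x = [1, 6, -11]
P̄ = F·P·Fᵀ + Q = [25 -2 2; -2 28 -27; 2 -27 43]
y = z − H·x̄ = [-5]
S = H·P̄·Hᵀ + R = [121]
K = P̄·Hᵀ·S⁻¹ = [-50/121; 3/121; -20/121]
x' = x̄ + K·y = [371/121, 711/121, -1231/121]
P' = (I − K·H)·P̄ = [525/121 -92/121 -758/121; -92/121 3379/121 -3207/121; -758/121 -3207/121 4803/121]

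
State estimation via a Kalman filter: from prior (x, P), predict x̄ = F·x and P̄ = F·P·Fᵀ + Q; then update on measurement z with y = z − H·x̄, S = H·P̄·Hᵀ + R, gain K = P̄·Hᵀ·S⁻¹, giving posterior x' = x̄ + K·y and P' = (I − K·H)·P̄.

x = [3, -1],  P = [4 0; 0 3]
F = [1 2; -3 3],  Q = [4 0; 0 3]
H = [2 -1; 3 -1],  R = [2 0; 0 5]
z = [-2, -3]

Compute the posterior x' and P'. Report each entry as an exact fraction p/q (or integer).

x' = [-1227/581, -1608/581]
P' = [2297/581 5151/581; 5151/581 12363/581]

x̄ = F·x = [1, -12]
P̄ = F·P·Fᵀ + Q = [20 6; 6 66]
y = z − H·x̄ = [-16, -18]
S = H·P̄·Hᵀ + R = [124 156; 156 215]
K = P̄·Hᵀ·S⁻¹ = [-557/1162 348/581; -2061/1162 618/581]
x' = x̄ + K·y = [-1227/581, -1608/581]
P' = (I − K·H)·P̄ = [2297/581 5151/581; 5151/581 12363/581]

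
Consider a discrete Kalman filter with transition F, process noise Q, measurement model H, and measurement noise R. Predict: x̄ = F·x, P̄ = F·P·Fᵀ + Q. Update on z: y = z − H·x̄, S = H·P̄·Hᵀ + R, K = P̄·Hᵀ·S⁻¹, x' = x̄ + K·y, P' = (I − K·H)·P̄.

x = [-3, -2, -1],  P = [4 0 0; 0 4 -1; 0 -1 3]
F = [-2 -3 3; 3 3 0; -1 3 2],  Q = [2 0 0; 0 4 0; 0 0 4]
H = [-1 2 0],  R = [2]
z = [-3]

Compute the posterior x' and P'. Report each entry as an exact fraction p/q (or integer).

x' = [-801/227, -753/227, -547/227]
P' = [3750/227 1796/227 920/227; 1796/227 2915/681 1429/681; 920/227 1429/681 27563/681]

x̄ = F·x = [9, -15, -5]
P̄ = F·P·Fᵀ + Q = [99 -69 -13; -69 76 18; -13 18 44]
y = z − H·x̄ = [36]
S = H·P̄·Hᵀ + R = [681]
K = P̄·Hᵀ·S⁻¹ = [-79/227; 221/681; 49/681]
x' = x̄ + K·y = [-801/227, -753/227, -547/227]
P' = (I − K·H)·P̄ = [3750/227 1796/227 920/227; 1796/227 2915/681 1429/681; 920/227 1429/681 27563/681]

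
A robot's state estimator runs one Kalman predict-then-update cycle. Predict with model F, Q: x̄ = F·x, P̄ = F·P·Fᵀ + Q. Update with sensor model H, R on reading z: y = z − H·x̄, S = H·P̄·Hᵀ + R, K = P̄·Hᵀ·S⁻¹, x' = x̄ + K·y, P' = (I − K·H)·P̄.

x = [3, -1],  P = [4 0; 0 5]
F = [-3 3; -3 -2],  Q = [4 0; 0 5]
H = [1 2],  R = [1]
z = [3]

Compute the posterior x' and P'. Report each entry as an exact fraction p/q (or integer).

x' = [-1435/354, 617/177]
P' = [20681/354 -5146/177; -5146/177 2605/177]

x̄ = F·x = [-12, -7]
P̄ = F·P·Fᵀ + Q = [85 6; 6 61]
y = z − H·x̄ = [29]
S = H·P̄·Hᵀ + R = [354]
K = P̄·Hᵀ·S⁻¹ = [97/354; 64/177]
x' = x̄ + K·y = [-1435/354, 617/177]
P' = (I − K·H)·P̄ = [20681/354 -5146/177; -5146/177 2605/177]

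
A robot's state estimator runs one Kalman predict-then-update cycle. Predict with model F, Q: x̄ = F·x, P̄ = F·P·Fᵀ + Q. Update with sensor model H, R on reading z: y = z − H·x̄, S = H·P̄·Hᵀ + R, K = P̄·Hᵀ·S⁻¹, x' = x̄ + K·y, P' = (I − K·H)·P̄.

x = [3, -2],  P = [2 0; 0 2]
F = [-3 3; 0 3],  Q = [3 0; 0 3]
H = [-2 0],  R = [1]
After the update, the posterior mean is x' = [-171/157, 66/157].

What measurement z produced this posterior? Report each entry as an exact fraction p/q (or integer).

x̄ = F·x = [-15, -6]
P̄ = F·P·Fᵀ + Q = [39 18; 18 21]
S = H·P̄·Hᵀ + R = [157]
K = P̄·Hᵀ·S⁻¹ = [-78/157; -36/157]
x' − x̄ = [2184/157, 1008/157] = K·y
y = (KᵀK)⁻¹·Kᵀ·(x' − x̄) = [-28]
z = y + H·x̄ = [-28] + [30] = [2]

z = [2]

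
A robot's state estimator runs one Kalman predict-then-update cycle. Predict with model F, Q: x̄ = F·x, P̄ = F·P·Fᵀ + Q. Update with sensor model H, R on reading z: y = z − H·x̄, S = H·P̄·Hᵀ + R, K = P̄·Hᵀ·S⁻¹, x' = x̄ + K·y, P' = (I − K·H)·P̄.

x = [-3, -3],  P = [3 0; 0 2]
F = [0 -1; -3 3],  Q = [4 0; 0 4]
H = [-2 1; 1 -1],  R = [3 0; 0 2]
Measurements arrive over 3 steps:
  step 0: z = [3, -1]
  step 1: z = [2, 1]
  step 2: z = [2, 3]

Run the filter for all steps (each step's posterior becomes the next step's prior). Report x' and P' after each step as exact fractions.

step 0: x' = [219/659, 1500/659], P' = [1326/659 1770/659; 1770/659 3132/659]
step 1: x' = [-21655/62287, 8757/62287], P' = [96217/62287 116462/62287; 116462/62287 208990/62287]
step 2: x' = [-19283879/19178333, -38358990/19178333], P' = [29651038/19178333 35997590/19178333; 35997590/19178333 64583032/19178333]

step 0: x̄ = F·x = [3, 0]
step 0: P̄ = F·P·Fᵀ + Q = [6 -6; -6 49]
step 0: y = z − H·x̄ = [9, -4]
step 0: S = H·P̄·Hᵀ + R = [100 -79; -79 69]
step 0: K = P̄·Hᵀ·S⁻¹ = [-294/659 -222/659; -136/659 -681/659]
step 0: x' = x̄ + K·y = [219/659, 1500/659]
step 0: P' = (I − K·H)·P̄ = [1326/659 1770/659; 1770/659 3132/659]
step 1: x̄ = F·x = [-1500/659, 3843/659]
step 1: P̄ = F·P·Fᵀ + Q = [5768/659 -4086/659; -4086/659 10898/659]
step 1: y = z − H·x̄ = [-5525/659, 6002/659]
step 1: S = H·P̄·Hᵀ + R = [52291/659 -34692/659; -34692/659 26156/659]
step 1: K = P̄·Hᵀ·S⁻¹ = [-25324/62287 -20245/124574; -7978/62287 -46264/62287]
step 1: x' = x̄ + K·y = [-21655/62287, 8757/62287]
step 1: P' = (I − K·H)·P̄ = [96217/62287 116462/62287; 116462/62287 208990/62287]
step 2: x̄ = F·x = [-8757/62287, 91236/62287]
step 2: P̄ = F·P·Fᵀ + Q = [458138/62287 -277584/62287; -277584/62287 899695/62287]
step 2: y = z − H·x̄ = [15824/62287, 286854/62287]
step 2: S = H·P̄·Hᵀ + R = [4029444/62287 -2648723/62287; -2648723/62287 2037575/62287]
step 2: K = P̄·Hᵀ·S⁻¹ = [-7768162/19178333 -3173276/19178333; -2470716/19178333 -14292721/19178333]
step 2: x' = x̄ + K·y = [-19283879/19178333, -38358990/19178333]
step 2: P' = (I − K·H)·P̄ = [29651038/19178333 35997590/19178333; 35997590/19178333 64583032/19178333]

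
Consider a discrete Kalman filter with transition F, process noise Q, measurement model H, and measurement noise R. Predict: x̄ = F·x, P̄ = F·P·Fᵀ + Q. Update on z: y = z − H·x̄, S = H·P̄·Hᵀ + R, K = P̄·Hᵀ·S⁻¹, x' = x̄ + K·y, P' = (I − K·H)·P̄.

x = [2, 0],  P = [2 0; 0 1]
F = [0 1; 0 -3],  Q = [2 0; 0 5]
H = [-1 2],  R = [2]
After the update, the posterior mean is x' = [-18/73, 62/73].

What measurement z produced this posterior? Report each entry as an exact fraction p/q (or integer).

z = [2]

x̄ = F·x = [0, 0]
P̄ = F·P·Fᵀ + Q = [3 -3; -3 14]
S = H·P̄·Hᵀ + R = [73]
K = P̄·Hᵀ·S⁻¹ = [-9/73; 31/73]
x' − x̄ = [-18/73, 62/73] = K·y
y = (KᵀK)⁻¹·Kᵀ·(x' − x̄) = [2]
z = y + H·x̄ = [2] + [0] = [2]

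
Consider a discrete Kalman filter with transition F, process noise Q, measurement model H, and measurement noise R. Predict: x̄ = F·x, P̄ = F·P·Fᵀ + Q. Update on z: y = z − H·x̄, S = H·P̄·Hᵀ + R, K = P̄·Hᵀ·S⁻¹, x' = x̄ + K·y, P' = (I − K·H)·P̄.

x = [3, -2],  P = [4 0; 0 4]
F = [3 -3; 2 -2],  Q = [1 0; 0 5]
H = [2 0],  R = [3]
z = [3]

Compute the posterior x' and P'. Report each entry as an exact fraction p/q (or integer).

x̄ = F·x = [15, 10]
P̄ = F·P·Fᵀ + Q = [73 48; 48 37]
y = z − H·x̄ = [-27]
S = H·P̄·Hᵀ + R = [295]
K = P̄·Hᵀ·S⁻¹ = [146/295; 96/295]
x' = x̄ + K·y = [483/295, 358/295]
P' = (I − K·H)·P̄ = [219/295 144/295; 144/295 1699/295]

x' = [483/295, 358/295]
P' = [219/295 144/295; 144/295 1699/295]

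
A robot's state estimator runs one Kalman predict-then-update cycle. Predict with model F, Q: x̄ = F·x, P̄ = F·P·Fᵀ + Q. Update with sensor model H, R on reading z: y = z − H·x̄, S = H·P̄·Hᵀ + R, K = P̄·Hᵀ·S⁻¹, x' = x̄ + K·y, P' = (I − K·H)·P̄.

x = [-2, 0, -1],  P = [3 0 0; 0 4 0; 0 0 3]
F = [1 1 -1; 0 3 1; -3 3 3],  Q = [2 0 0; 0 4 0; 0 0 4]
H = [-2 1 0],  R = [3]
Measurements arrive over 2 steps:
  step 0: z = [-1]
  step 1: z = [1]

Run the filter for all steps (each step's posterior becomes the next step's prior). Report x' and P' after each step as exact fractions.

step 0: x' = [-14/29, -54/29, 30/29], P' = [471/58 897/58 507/58; 897/58 1869/58 1185/58; 507/58 1185/58 2203/58]
step 1: x' = [-35833/10944, -60617/10944, -3055/1216], P' = [547771/10944 1092683/10944 62077/1216; 1092683/10944 2212219/10944 128621/1216; 62077/1216 128621/1216 91363/1216]

step 0: x̄ = F·x = [-1, -1, 3]
step 0: P̄ = F·P·Fᵀ + Q = [12 9 -6; 9 43 45; -6 45 94]
step 0: y = z − H·x̄ = [-2]
step 0: S = H·P̄·Hᵀ + R = [58]
step 0: K = P̄·Hᵀ·S⁻¹ = [-15/58; 25/58; 57/58]
step 0: x' = x̄ + K·y = [-14/29, -54/29, 30/29]
step 0: P' = (I − K·H)·P̄ = [471/58 897/58 507/58; 897/58 1869/58 1185/58; 507/58 1185/58 2203/58]
step 1: x̄ = F·x = [-98/29, -132/29, -30/29]
step 1: P̄ = F·P·Fᵀ + Q = [3069/58 2116/29 627/58; 2116/29 13183/29 14028/29; 627/58 14028/29 37177/58]
step 1: y = z − H·x̄ = [-35/29]
step 1: S = H·P̄·Hᵀ + R = [10944/29]
step 1: K = P̄·Hᵀ·S⁻¹ = [-953/10944; 8951/10944; 1489/1216]
step 1: x' = x̄ + K·y = [-35833/10944, -60617/10944, -3055/1216]
step 1: P' = (I − K·H)·P̄ = [547771/10944 1092683/10944 62077/1216; 1092683/10944 2212219/10944 128621/1216; 62077/1216 128621/1216 91363/1216]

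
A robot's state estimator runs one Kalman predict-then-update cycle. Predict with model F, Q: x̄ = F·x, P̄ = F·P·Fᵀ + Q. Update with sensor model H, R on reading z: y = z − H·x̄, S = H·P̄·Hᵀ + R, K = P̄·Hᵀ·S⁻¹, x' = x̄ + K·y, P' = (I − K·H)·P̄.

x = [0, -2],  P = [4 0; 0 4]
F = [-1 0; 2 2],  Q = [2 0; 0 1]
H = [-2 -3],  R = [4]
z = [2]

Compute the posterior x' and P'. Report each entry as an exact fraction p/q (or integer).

x̄ = F·x = [0, -4]
P̄ = F·P·Fᵀ + Q = [6 -8; -8 33]
y = z − H·x̄ = [-10]
S = H·P̄·Hᵀ + R = [229]
K = P̄·Hᵀ·S⁻¹ = [12/229; -83/229]
x' = x̄ + K·y = [-120/229, -86/229]
P' = (I − K·H)·P̄ = [1230/229 -836/229; -836/229 668/229]

x' = [-120/229, -86/229]
P' = [1230/229 -836/229; -836/229 668/229]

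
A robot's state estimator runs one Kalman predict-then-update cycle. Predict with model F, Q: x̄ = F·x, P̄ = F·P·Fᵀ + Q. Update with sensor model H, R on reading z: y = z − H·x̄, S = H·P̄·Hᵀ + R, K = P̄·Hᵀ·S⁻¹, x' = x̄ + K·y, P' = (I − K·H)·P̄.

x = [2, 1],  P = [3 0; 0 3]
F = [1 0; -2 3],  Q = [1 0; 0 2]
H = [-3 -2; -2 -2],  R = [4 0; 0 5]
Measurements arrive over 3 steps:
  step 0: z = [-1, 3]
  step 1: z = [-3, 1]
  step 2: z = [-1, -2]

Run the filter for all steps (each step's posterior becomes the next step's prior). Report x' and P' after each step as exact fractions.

step 0: x' = [1126/425, -1591/425], P' = [1172/425 -1502/425; -1502/425 2157/425]
step 1: x' = [1150379/1227133, -900183/1227133], P' = [1870784/1227133 -2486634/1227133; -2486634/1227133 3975319/1227133]
step 2: x' = [477943057/2256918749, 937340377/2256918749], P' = [3247622424/2256918749 -4294600174/2256918749; -4294600174/2256918749 6909028429/2256918749]

step 0: x̄ = F·x = [2, -1]
step 0: P̄ = F·P·Fᵀ + Q = [4 -6; -6 41]
step 0: y = z − H·x̄ = [3, 5]
step 0: S = H·P̄·Hᵀ + R = [132 128; 128 137]
step 0: K = P̄·Hᵀ·S⁻¹ = [-128/425 132/425; 48/425 -262/425]
step 0: x' = x̄ + K·y = [1126/425, -1591/425]
step 0: P' = (I − K·H)·P̄ = [1172/425 -1502/425; -1502/425 2157/425]
step 1: x̄ = F·x = [1126/425, -281/17]
step 1: P̄ = F·P·Fᵀ + Q = [1597/425 -274/17; -274/17 1719/17]
step 1: y = z − H·x̄ = [-11947/425, -669/25]
step 1: S = H·P̄·Hᵀ + R = [105773/425 6646/25; 6646/25 7389/25]
step 1: K = P̄·Hᵀ·S⁻¹ = [-159771/1227133 246340/1227133; -122684/1227133 -595474/1227133]
step 1: x' = x̄ + K·y = [1150379/1227133, -900183/1227133]
step 1: P' = (I − K·H)·P̄ = [1870784/1227133 -2486634/1227133; -2486634/1227133 3975319/1227133]
step 2: x̄ = F·x = [1150379/1227133, -5001307/1227133]
step 2: P̄ = F·P·Fᵀ + Q = [3097917/1227133 -11201470/1227133; -11201470/1227133 75554881/1227133]
step 2: y = z − H·x̄ = [-7778610/1227133, -10156122/1227133]
step 2: S = H·P̄·Hᵀ + R = [200591669/1227133 208792326/1227133; 208792326/1227133 231135097/1227133]
step 2: K = P̄·Hᵀ·S⁻¹ = [-288416731/2256918749 418791100/2256918749; -233564084/2256918749 -1045771302/2256918749]
step 2: x' = x̄ + K·y = [477943057/2256918749, 937340377/2256918749]
step 2: P' = (I − K·H)·P̄ = [3247622424/2256918749 -4294600174/2256918749; -4294600174/2256918749 6909028429/2256918749]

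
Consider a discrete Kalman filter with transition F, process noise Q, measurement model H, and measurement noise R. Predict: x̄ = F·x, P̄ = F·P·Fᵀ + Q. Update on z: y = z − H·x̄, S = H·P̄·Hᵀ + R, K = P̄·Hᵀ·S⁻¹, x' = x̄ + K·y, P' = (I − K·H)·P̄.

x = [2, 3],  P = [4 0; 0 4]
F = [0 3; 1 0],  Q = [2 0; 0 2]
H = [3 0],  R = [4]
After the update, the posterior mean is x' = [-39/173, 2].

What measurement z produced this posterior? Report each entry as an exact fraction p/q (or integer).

z = [-1]

x̄ = F·x = [9, 2]
P̄ = F·P·Fᵀ + Q = [38 0; 0 6]
S = H·P̄·Hᵀ + R = [346]
K = P̄·Hᵀ·S⁻¹ = [57/173; 0]
x' − x̄ = [-1596/173, 0] = K·y
y = (KᵀK)⁻¹·Kᵀ·(x' − x̄) = [-28]
z = y + H·x̄ = [-28] + [27] = [-1]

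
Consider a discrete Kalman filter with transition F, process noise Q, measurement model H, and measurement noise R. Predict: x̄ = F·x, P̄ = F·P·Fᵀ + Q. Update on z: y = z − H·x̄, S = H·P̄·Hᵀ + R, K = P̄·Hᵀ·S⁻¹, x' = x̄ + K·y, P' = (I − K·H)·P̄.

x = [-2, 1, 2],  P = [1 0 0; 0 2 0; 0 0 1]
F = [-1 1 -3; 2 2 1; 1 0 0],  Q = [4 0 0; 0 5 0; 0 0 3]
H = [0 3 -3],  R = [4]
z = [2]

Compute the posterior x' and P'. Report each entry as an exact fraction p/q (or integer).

x' = [-3, -96/83, -154/83]
P' = [16 -1 -1; -1 342/83 310/83; -1 310/83 314/83]

x̄ = F·x = [-3, 0, -2]
P̄ = F·P·Fᵀ + Q = [16 -1 -1; -1 18 2; -1 2 4]
y = z − H·x̄ = [-4]
S = H·P̄·Hᵀ + R = [166]
K = P̄·Hᵀ·S⁻¹ = [0; 24/83; -3/83]
x' = x̄ + K·y = [-3, -96/83, -154/83]
P' = (I − K·H)·P̄ = [16 -1 -1; -1 342/83 310/83; -1 310/83 314/83]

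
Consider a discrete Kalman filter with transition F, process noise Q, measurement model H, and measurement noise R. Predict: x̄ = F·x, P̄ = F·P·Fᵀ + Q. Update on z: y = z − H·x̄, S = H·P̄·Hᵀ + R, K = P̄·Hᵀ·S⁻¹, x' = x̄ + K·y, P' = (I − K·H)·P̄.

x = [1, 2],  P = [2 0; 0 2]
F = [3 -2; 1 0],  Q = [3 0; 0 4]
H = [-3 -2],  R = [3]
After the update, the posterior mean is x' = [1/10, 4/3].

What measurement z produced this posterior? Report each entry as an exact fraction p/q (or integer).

z = [-3]

x̄ = F·x = [-1, 1]
P̄ = F·P·Fᵀ + Q = [29 6; 6 6]
S = H·P̄·Hᵀ + R = [360]
K = P̄·Hᵀ·S⁻¹ = [-11/40; -1/12]
x' − x̄ = [11/10, 1/3] = K·y
y = (KᵀK)⁻¹·Kᵀ·(x' − x̄) = [-4]
z = y + H·x̄ = [-4] + [1] = [-3]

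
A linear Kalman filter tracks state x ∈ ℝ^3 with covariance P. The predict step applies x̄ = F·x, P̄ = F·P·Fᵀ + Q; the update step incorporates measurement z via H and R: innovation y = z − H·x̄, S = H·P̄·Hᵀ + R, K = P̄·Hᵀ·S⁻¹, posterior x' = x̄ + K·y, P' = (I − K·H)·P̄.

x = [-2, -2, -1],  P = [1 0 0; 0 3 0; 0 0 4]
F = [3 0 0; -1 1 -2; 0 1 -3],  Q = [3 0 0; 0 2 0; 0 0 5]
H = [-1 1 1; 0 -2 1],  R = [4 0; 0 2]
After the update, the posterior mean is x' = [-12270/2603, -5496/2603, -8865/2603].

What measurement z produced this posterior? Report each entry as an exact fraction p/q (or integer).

x̄ = F·x = [-6, 2, 1]
P̄ = F·P·Fᵀ + Q = [12 -3 0; -3 22 27; 0 27 44]
S = H·P̄·Hᵀ + R = [142 -33; -33 26]
K = P̄·Hᵀ·S⁻¹ = [-192/2603 357/2603; 791/2603 -698/2603; 1516/2603 923/2603]
x' − x̄ = [3348/2603, -10702/2603, -11468/2603] = K·y
y = (KᵀK)⁻¹·Kᵀ·(x' − x̄) = [-10, 4]
z = y + H·x̄ = [-10, 4] + [9, -3] = [-1, 1]

z = [-1, 1]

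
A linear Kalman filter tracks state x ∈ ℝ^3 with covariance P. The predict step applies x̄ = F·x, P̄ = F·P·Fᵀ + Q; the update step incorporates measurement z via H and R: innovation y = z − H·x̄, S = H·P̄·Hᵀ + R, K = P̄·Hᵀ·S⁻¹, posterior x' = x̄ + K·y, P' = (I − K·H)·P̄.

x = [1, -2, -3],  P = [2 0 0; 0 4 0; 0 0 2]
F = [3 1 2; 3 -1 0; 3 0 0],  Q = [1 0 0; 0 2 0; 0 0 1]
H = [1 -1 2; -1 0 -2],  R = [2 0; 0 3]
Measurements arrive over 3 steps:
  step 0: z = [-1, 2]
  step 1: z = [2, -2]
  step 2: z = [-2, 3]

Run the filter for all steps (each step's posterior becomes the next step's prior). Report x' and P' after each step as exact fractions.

step 0: x' = [-3310/823, 501/823, 1183/823], P' = [10114/2469 -1412/2469 -4760/2469; -1412/2469 9124/2469 3550/2469; -4760/2469 3550/2469 3847/2469]
step 1: x' = [2243717/3525183, -510953/1175061, 1688300/3525183], P' = [32428562/10575549 -4157804/3525183 -17098708/10575549; -4157804/3525183 4671860/1175061 6452206/3525183; -17098708/10575549 6452206/3525183 16206647/10575549]
step 2: x' = [51461752/11167319927, -30694880654/33501959781, -16137013699/11167319927], P' = [35007482246/11167319927 -13997885180/11167319927 -18682297084/11167319927; -13997885180/11167319927 135739852708/33501959781 21082050062/11167319927; -18682297084/11167319927 21082050062/11167319927 17600358629/11167319927]

step 0: x̄ = F·x = [-5, 5, 3]
step 0: P̄ = F·P·Fᵀ + Q = [31 14 18; 14 24 18; 18 18 19]
step 0: y = z − H·x̄ = [3, 3]
step 0: S = H·P̄·Hᵀ + R = [105 -129; -129 182]
step 0: K = P̄·Hᵀ·S⁻¹ = [1003/2469 -66/823; -1718/2469 -632/823; -308/2469 -326/823]
step 0: x' = x̄ + K·y = [-3310/823, 501/823, 1183/823]
step 0: P' = (I − K·H)·P̄ = [10114/2469 -1412/2469 -4760/2469; -1412/2469 9124/2469 3550/2469; -4760/2469 3550/2469 3847/2469]
step 1: x̄ = F·x = [-7063/823, -10431/823, -9930/823]
step 1: P̄ = F·P·Fᵀ + Q = [22205/823 15414/823 19410/823; 15414/823 113560/2469 31754/823; 19410/823 31754/823 31165/823]
step 1: y = z − H·x̄ = [18138/823, -28569/823]
step 1: S = H·P̄·Hᵀ + R = [318481/2469 -145583/823; -145583/823 226974/823]
step 1: K = P̄·Hᵀ·S⁻¹ = [1784093/3525183 589618/10575549; -878162/1175061 -2915536/3525183; -673672/3525183 -5104862/10575549]
step 1: x' = x̄ + K·y = [2243717/3525183, -510953/1175061, 1688300/3525183]
step 1: P' = (I − K·H)·P̄ = [32428562/10575549 -4157804/3525183 -17098708/10575549; -4157804/3525183 4671860/1175061 6452206/3525183; -17098708/10575549 6452206/3525183 16206647/10575549]
step 2: x̄ = F·x = [8574892/3525183, 2754670/1175061, 2243717/1175061]
step 2: P̄ = F·P·Fᵀ + Q = [206707439/10575549 36168278/3525183 50614858/3525183; 36168278/3525183 47766152/1175061 36586366/1175061; 50614858/3525183 36586366/1175061 33603623/1175061]
step 2: y = z − H·x̄ = [-20823550/3525183, 32612743/3525183]
step 2: S = H·P̄·Hᵀ + R = [940743785/10575549 -1256756741/10575549; -1256756741/10575549 2055542810/10575549]
step 2: K = P̄·Hᵀ·S⁻¹ = [5820386629/11167319927 785703974/11167319927; -25620603938/33501959781 -28166214944/33501959781; -2281814944/11167319927 -5506140058/11167319927]
step 2: x' = x̄ + K·y = [51461752/11167319927, -30694880654/33501959781, -16137013699/11167319927]
step 2: P' = (I − K·H)·P̄ = [35007482246/11167319927 -13997885180/11167319927 -18682297084/11167319927; -13997885180/11167319927 135739852708/33501959781 21082050062/11167319927; -18682297084/11167319927 21082050062/11167319927 17600358629/11167319927]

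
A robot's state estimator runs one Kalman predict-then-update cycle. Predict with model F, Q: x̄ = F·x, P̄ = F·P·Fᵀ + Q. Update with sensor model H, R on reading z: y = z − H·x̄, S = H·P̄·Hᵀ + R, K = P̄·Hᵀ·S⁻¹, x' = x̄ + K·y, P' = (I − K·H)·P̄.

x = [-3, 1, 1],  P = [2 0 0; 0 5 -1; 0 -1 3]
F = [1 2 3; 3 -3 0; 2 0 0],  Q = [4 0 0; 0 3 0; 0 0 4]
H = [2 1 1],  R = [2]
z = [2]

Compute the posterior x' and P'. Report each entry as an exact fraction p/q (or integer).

x̄ = F·x = [2, -12, -6]
P̄ = F·P·Fᵀ + Q = [41 -15 4; -15 66 12; 4 12 12]
y = z − H·x̄ = [16]
S = H·P̄·Hᵀ + R = [224]
K = P̄·Hᵀ·S⁻¹ = [71/224; 3/14; 1/7]
x' = x̄ + K·y = [99/14, -60/7, -26/7]
P' = (I − K·H)·P̄ = [4143/224 -423/14 -43/7; -423/14 390/7 36/7; -43/7 36/7 52/7]

x' = [99/14, -60/7, -26/7]
P' = [4143/224 -423/14 -43/7; -423/14 390/7 36/7; -43/7 36/7 52/7]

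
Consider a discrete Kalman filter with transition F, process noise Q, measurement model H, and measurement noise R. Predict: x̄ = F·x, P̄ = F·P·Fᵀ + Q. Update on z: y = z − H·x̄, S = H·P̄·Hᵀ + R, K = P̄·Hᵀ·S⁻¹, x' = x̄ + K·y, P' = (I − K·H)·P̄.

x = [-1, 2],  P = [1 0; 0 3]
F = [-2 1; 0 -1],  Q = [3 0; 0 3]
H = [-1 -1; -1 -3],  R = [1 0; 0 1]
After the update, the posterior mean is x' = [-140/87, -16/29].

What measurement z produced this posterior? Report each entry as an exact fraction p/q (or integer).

z = [3, 3]

x̄ = F·x = [4, -2]
P̄ = F·P·Fᵀ + Q = [10 -3; -3 6]
S = H·P̄·Hᵀ + R = [11 16; 16 47]
K = P̄·Hᵀ·S⁻¹ = [-313/261 101/261; 11/29 -13/29]
x' − x̄ = [-488/87, 42/29] = K·y
y = (KᵀK)⁻¹·Kᵀ·(x' − x̄) = [5, 1]
z = y + H·x̄ = [5, 1] + [-2, 2] = [3, 3]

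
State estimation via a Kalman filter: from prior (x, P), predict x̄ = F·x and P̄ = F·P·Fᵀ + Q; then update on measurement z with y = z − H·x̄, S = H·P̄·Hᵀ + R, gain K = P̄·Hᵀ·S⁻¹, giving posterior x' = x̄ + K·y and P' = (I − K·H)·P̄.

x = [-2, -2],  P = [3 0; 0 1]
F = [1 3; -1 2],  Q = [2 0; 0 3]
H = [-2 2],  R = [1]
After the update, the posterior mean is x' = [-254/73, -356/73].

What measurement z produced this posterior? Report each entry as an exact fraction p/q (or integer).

x̄ = F·x = [-8, -2]
P̄ = F·P·Fᵀ + Q = [14 3; 3 10]
S = H·P̄·Hᵀ + R = [73]
K = P̄·Hᵀ·S⁻¹ = [-22/73; 14/73]
x' − x̄ = [330/73, -210/73] = K·y
y = (KᵀK)⁻¹·Kᵀ·(x' − x̄) = [-15]
z = y + H·x̄ = [-15] + [12] = [-3]

z = [-3]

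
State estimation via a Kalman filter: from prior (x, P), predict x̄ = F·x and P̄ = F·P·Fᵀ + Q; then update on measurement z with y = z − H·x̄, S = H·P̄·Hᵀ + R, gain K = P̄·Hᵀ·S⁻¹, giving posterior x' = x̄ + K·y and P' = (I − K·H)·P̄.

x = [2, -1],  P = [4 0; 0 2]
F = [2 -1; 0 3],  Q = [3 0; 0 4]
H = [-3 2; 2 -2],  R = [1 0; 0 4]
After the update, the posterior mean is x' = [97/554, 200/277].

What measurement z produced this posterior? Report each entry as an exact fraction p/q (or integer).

z = [1, -1]

x̄ = F·x = [5, -3]
P̄ = F·P·Fᵀ + Q = [21 -6; -6 22]
S = H·P̄·Hᵀ + R = [350 -274; -274 224]
K = P̄·Hᵀ·S⁻¹ = [-167/277 -275/554; -364/831 -653/831]
x' − x̄ = [-2673/554, 1031/277] = K·y
y = (KᵀK)⁻¹·Kᵀ·(x' − x̄) = [22, -17]
z = y + H·x̄ = [22, -17] + [-21, 16] = [1, -1]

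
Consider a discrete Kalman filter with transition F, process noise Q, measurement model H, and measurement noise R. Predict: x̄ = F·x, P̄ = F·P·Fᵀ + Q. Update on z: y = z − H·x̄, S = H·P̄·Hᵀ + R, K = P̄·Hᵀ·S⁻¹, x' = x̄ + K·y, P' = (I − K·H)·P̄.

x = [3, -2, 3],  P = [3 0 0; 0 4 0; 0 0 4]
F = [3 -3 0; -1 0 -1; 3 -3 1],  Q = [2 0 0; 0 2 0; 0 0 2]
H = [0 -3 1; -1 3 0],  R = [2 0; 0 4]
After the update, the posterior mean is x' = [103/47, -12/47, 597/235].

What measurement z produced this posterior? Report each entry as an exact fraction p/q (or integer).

x̄ = F·x = [15, -6, 18]
P̄ = F·P·Fᵀ + Q = [65 -9 63; -9 9 -13; 63 -13 69]
S = H·P̄·Hᵀ + R = [230 -210; -210 204]
K = P̄·Hᵀ·S⁻¹ = [-16/47 -113/141; -10/47 -2/47; 51/235 -13/47]
x' − x̄ = [-602/47, 270/47, -3633/235] = K·y
y = (KᵀK)⁻¹·Kᵀ·(x' − x̄) = [-33, 30]
z = y + H·x̄ = [-33, 30] + [36, -33] = [3, -3]

z = [3, -3]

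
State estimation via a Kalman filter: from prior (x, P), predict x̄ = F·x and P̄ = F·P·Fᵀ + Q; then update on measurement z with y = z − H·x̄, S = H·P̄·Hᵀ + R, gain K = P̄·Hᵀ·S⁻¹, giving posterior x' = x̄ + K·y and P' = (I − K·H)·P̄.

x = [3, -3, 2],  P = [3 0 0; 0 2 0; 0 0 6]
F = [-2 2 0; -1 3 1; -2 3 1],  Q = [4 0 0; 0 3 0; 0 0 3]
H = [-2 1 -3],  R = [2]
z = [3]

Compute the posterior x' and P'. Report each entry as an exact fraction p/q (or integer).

x' = [-216/103, -70/103, 11/103]
P' = [1956/515 -522/515 -282/103; -522/515 6234/515 498/103; -282/103 498/103 372/103]

x̄ = F·x = [-12, -10, -13]
P̄ = F·P·Fᵀ + Q = [24 18 24; 18 30 30; 24 30 39]
y = z − H·x̄ = [-50]
S = H·P̄·Hᵀ + R = [515]
K = P̄·Hᵀ·S⁻¹ = [-102/515; -96/515; -27/103]
x' = x̄ + K·y = [-216/103, -70/103, 11/103]
P' = (I − K·H)·P̄ = [1956/515 -522/515 -282/103; -522/515 6234/515 498/103; -282/103 498/103 372/103]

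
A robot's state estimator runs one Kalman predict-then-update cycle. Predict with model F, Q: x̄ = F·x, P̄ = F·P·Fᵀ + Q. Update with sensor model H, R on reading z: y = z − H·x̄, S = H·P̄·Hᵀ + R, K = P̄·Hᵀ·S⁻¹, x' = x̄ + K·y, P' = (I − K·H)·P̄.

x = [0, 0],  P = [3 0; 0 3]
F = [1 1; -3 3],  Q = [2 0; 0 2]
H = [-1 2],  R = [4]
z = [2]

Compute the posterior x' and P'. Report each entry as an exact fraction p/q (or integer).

x' = [-4/59, 56/59]
P' = [456/59 224/59; 224/59 168/59]

x̄ = F·x = [0, 0]
P̄ = F·P·Fᵀ + Q = [8 0; 0 56]
y = z − H·x̄ = [2]
S = H·P̄·Hᵀ + R = [236]
K = P̄·Hᵀ·S⁻¹ = [-2/59; 28/59]
x' = x̄ + K·y = [-4/59, 56/59]
P' = (I − K·H)·P̄ = [456/59 224/59; 224/59 168/59]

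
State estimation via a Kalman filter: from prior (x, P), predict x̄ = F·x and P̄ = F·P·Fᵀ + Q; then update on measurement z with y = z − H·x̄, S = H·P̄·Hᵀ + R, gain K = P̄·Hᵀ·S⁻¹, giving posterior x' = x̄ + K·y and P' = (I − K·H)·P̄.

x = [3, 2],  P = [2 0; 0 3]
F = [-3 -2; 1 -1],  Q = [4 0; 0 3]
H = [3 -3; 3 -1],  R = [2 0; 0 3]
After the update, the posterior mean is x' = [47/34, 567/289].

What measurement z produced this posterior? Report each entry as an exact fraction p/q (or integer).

x̄ = F·x = [-13, 1]
P̄ = F·P·Fᵀ + Q = [34 0; 0 8]
S = H·P̄·Hᵀ + R = [380 330; 330 317]
K = P̄·Hᵀ·S⁻¹ = [-39/340 15/34; -621/1445 122/289]
x' − x̄ = [489/34, 278/289] = K·y
y = (KᵀK)⁻¹·Kᵀ·(x' − x̄) = [40, 43]
z = y + H·x̄ = [40, 43] + [-42, -40] = [-2, 3]

z = [-2, 3]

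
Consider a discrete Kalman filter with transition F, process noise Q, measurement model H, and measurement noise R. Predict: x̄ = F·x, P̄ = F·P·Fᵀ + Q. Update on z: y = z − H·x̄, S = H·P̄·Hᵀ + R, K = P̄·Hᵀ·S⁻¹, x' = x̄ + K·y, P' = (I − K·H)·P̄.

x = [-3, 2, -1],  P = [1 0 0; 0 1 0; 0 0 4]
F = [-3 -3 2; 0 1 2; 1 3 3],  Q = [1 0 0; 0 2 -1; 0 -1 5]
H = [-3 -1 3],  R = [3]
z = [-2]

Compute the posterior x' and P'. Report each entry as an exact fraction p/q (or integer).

x̄ = F·x = [1, 0, 0]
P̄ = F·P·Fᵀ + Q = [35 13 12; 13 19 26; 12 26 51]
y = z − H·x̄ = [1]
S = H·P̄·Hᵀ + R = [502]
K = P̄·Hᵀ·S⁻¹ = [-41/251; 10/251; 91/502]
x' = x̄ + K·y = [210/251, 10/251, 91/502]
P' = (I − K·H)·P̄ = [5423/251 4083/251 6743/251; 4083/251 4569/251 5616/251; 6743/251 5616/251 17321/502]

x' = [210/251, 10/251, 91/502]
P' = [5423/251 4083/251 6743/251; 4083/251 4569/251 5616/251; 6743/251 5616/251 17321/502]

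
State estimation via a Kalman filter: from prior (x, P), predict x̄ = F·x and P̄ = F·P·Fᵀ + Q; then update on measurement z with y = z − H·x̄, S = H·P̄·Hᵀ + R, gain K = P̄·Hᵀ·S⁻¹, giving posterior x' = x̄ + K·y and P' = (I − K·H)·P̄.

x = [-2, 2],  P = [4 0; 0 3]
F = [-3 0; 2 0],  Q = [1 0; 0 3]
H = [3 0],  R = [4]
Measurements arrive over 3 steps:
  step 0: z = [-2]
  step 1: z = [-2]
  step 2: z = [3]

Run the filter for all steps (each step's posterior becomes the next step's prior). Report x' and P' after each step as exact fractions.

step 0: x' = [-198/337, 92/337], P' = [148/337 -96/337; -96/337 1219/337]
step 1: x' = [-7638/16369, 180/16369], P' = [6676/16369 -3552/16369; -3552/16369 56803/16369]
step 2: x' = [779733/753553, -559092/753553], P' = [305812/753553 -160224/753553; -160224/753553 2607811/753553]

step 0: x̄ = F·x = [6, -4]
step 0: P̄ = F·P·Fᵀ + Q = [37 -24; -24 19]
step 0: y = z − H·x̄ = [-20]
step 0: S = H·P̄·Hᵀ + R = [337]
step 0: K = P̄·Hᵀ·S⁻¹ = [111/337; -72/337]
step 0: x' = x̄ + K·y = [-198/337, 92/337]
step 0: P' = (I − K·H)·P̄ = [148/337 -96/337; -96/337 1219/337]
step 1: x̄ = F·x = [594/337, -396/337]
step 1: P̄ = F·P·Fᵀ + Q = [1669/337 -888/337; -888/337 1603/337]
step 1: y = z − H·x̄ = [-2456/337]
step 1: S = H·P̄·Hᵀ + R = [16369/337]
step 1: K = P̄·Hᵀ·S⁻¹ = [5007/16369; -2664/16369]
step 1: x' = x̄ + K·y = [-7638/16369, 180/16369]
step 1: P' = (I − K·H)·P̄ = [6676/16369 -3552/16369; -3552/16369 56803/16369]
step 2: x̄ = F·x = [22914/16369, -15276/16369]
step 2: P̄ = F·P·Fᵀ + Q = [76453/16369 -40056/16369; -40056/16369 75811/16369]
step 2: y = z − H·x̄ = [-19635/16369]
step 2: S = H·P̄·Hᵀ + R = [753553/16369]
step 2: K = P̄·Hᵀ·S⁻¹ = [229359/753553; -120168/753553]
step 2: x' = x̄ + K·y = [779733/753553, -559092/753553]
step 2: P' = (I − K·H)·P̄ = [305812/753553 -160224/753553; -160224/753553 2607811/753553]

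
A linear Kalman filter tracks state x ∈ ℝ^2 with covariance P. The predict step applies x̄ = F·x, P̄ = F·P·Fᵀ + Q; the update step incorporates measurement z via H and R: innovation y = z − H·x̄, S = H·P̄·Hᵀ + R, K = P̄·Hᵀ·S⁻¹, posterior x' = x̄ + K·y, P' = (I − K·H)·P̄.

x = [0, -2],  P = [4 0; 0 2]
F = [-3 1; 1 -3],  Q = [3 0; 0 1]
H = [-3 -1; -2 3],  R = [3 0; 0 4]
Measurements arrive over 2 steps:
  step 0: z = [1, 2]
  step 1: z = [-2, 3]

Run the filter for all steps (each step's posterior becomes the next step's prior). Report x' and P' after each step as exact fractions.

step 0: x' = [-32123/77808, 6419/12968], P' = [19681/77808 583/12968; 583/12968 2499/6484]
step 1: x' = [64583264/238963447, 226441187/238963447], P' = [57756336/238963447 8835876/238963447; 8835876/238963447 85790316/238963447]

step 0: x̄ = F·x = [-2, 6]
step 0: P̄ = F·P·Fᵀ + Q = [41 -18; -18 23]
step 0: y = z − H·x̄ = [1, -20]
step 0: S = H·P̄·Hᵀ + R = [287 303; 303 591]
step 0: K = P̄·Hᵀ·S⁻¹ = [-6949/25936 -7217/77808; -2249/12968 3457/12968]
step 0: x' = x̄ + K·y = [-32123/77808, 6419/12968]
step 0: P' = (I − K·H)·P̄ = [19681/77808 583/12968; 583/12968 2499/6484]
step 1: x̄ = F·x = [44961/25936, -147665/77808]
step 1: P̄ = F·P·Fᵀ + Q = [139851/25936 -38009/25936; -38009/25936 346393/77808]
step 1: y = z − H·x̄ = [12671/9726, 315395/25936]
step 1: S = H·P̄·Hᵀ + R = [229477/4863 94847/3242; 94847/3242 2158435/25936]
step 1: K = P̄·Hᵀ·S⁻¹ = [-60701628/238963447 -22251261/238963447; -37432648/238963447 59924799/238963447]
step 1: x' = x̄ + K·y = [64583264/238963447, 226441187/238963447]
step 1: P' = (I − K·H)·P̄ = [57756336/238963447 8835876/238963447; 8835876/238963447 85790316/238963447]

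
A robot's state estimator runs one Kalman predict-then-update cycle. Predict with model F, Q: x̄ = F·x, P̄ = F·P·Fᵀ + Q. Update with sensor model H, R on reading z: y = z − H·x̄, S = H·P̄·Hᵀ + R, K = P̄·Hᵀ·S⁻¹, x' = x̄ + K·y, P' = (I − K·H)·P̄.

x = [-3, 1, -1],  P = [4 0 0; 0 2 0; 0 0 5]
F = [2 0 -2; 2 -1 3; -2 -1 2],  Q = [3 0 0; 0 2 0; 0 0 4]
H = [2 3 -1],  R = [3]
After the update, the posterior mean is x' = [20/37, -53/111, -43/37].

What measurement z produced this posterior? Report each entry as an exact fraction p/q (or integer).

z = [1]

x̄ = F·x = [-4, -10, 3]
P̄ = F·P·Fᵀ + Q = [39 -14 -36; -14 65 16; -36 16 42]
S = H·P̄·Hᵀ + R = [666]
K = P̄·Hᵀ·S⁻¹ = [4/37; 151/666; -11/111]
x' − x̄ = [168/37, 1057/111, -154/37] = K·y
y = (KᵀK)⁻¹·Kᵀ·(x' − x̄) = [42]
z = y + H·x̄ = [42] + [-41] = [1]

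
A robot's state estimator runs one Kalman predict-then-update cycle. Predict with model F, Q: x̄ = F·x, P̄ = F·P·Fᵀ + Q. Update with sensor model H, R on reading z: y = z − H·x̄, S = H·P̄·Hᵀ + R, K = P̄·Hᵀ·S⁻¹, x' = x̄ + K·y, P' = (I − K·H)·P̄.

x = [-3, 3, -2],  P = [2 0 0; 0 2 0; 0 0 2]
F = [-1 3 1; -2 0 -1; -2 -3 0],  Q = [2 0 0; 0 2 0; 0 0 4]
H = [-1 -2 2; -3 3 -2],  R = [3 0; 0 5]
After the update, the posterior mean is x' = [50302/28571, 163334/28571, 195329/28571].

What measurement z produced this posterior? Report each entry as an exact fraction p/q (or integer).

z = [1, -2]

x̄ = F·x = [10, 8, -3]
P̄ = F·P·Fᵀ + Q = [24 2 -14; 2 12 8; -14 8 30]
S = H·P̄·Hᵀ + R = [195 22; 22 149]
K = P̄·Hᵀ·S⁻¹ = [-7508/28571 -6178/28571; -1798/28571 2950/28571; 8510/28571 -106/28571]
x' − x̄ = [-235408/28571, -65234/28571, 281042/28571] = K·y
y = (KᵀK)⁻¹·Kᵀ·(x' − x̄) = [33, -2]
z = y + H·x̄ = [33, -2] + [-32, 0] = [1, -2]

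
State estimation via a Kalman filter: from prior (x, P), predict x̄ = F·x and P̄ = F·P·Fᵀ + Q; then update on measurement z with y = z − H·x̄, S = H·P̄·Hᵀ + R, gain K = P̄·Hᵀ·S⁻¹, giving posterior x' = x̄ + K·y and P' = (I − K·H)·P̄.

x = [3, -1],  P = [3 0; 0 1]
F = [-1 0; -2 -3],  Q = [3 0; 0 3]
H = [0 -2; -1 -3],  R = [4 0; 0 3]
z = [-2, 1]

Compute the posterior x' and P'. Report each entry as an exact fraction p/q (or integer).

x̄ = F·x = [-3, -3]
P̄ = F·P·Fᵀ + Q = [6 6; 6 24]
y = z − H·x̄ = [-8, -11]
S = H·P̄·Hᵀ + R = [100 156; 156 261]
K = P̄·Hᵀ·S⁻¹ = [17/49 -44/147; -10/49 -26/147]
x' = x̄ + K·y = [-365/147, 85/147]
P' = (I − K·H)·P̄ = [146/49 -34/49; -34/49 20/49]

x' = [-365/147, 85/147]
P' = [146/49 -34/49; -34/49 20/49]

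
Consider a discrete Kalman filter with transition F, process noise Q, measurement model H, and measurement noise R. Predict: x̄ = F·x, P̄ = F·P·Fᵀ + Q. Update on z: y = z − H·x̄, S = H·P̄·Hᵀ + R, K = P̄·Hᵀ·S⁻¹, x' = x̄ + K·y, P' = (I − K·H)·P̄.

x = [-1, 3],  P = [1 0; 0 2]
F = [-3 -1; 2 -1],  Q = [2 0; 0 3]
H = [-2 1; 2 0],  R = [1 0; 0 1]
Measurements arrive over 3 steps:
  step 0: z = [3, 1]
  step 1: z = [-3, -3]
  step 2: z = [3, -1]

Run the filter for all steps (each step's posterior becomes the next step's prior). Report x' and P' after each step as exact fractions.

step 0: x̄ = F·x = [0, -5]
step 0: P̄ = F·P·Fᵀ + Q = [13 -4; -4 9]
step 0: y = z − H·x̄ = [8, 1]
step 0: S = H·P̄·Hᵀ + R = [78 -60; -60 53]
step 0: K = P̄·Hᵀ·S⁻¹ = [-5/89 38/89; 421/534 66/89]
step 0: x' = x̄ + K·y = [-2/89, 547/267]
step 0: P' = (I − K·H)·P̄ = [19/89 33/89; 33/89 817/534]
step 1: x̄ = F·x = [-529/267, -559/267]
step 1: P̄ = F·P·Fᵀ + Q = [4099/534 331/534; 331/534 2083/534]
step 1: y = z − H·x̄ = [-1300/267, 257/267]
step 1: S = H·P̄·Hᵀ + R = [17689/534 -7867/267; -7867/267 8465/267]
step 1: K = P̄·Hᵀ·S⁻¹ = [-7867/97221 39766/97221; 21519/32407 21266/32407]
step 1: x' = x̄ + K·y = [-116041/97221, -152153/32407]
step 1: P' = (I − K·H)·P̄ = [19883/97221 10633/32407; 10633/32407 42785/32407]
step 2: x̄ = F·x = [268194/32407, 224377/97221]
step 2: P̄ = F·P·Fᵀ + Q = [231046/32407 13652/32407; 13652/32407 371954/97221]
step 2: y = z − H·x̄ = [1676450/97221, -568795/32407]
step 2: S = H·P̄·Hᵀ + R = [3077903/97221 -896880/32407; -896880/32407 956591/32407]
step 2: K = P̄·Hᵀ·S⁻¹ = [-1345320/16388839 6655468/16388839; 10828426/16388839 10620296/16388839]
step 2: x' = x̄ + K·y = [-4381642/16388839, 38142783/16388839]
step 2: P' = (I − K·H)·P̄ = [3327734/16388839 5310148/16388839; 5310148/16388839 21448722/16388839]

step 0: x' = [-2/89, 547/267], P' = [19/89 33/89; 33/89 817/534]
step 1: x' = [-116041/97221, -152153/32407], P' = [19883/97221 10633/32407; 10633/32407 42785/32407]
step 2: x' = [-4381642/16388839, 38142783/16388839], P' = [3327734/16388839 5310148/16388839; 5310148/16388839 21448722/16388839]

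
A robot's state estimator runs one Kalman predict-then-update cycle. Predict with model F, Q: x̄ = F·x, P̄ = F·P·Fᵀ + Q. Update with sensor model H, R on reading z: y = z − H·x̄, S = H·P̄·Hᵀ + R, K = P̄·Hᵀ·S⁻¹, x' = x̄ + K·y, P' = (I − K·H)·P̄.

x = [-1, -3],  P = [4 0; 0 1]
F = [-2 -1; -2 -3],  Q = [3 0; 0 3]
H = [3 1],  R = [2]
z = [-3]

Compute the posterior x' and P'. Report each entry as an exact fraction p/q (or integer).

x' = [-671/324, 1099/324]
P' = [239/324 -559/324; -559/324 1847/324]

x̄ = F·x = [5, 11]
P̄ = F·P·Fᵀ + Q = [20 19; 19 28]
y = z − H·x̄ = [-29]
S = H·P̄·Hᵀ + R = [324]
K = P̄·Hᵀ·S⁻¹ = [79/324; 85/324]
x' = x̄ + K·y = [-671/324, 1099/324]
P' = (I − K·H)·P̄ = [239/324 -559/324; -559/324 1847/324]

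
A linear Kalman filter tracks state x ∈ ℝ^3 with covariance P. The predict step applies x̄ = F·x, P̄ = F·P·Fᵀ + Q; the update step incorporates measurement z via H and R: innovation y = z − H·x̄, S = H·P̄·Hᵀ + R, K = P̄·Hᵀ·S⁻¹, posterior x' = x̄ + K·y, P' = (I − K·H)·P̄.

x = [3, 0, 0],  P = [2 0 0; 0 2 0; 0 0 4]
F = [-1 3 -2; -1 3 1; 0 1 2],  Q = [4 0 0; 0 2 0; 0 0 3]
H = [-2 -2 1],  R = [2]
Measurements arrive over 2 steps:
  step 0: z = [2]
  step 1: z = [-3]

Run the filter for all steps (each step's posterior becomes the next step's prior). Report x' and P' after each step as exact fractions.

step 0: x̄ = F·x = [-3, -3, 0]
step 0: P̄ = F·P·Fᵀ + Q = [40 12 -10; 12 26 14; -10 14 21]
step 0: y = z − H·x̄ = [-10]
step 0: S = H·P̄·Hᵀ + R = [367]
step 0: K = P̄·Hᵀ·S⁻¹ = [-114/367; -62/367; 13/367]
step 0: x' = x̄ + K·y = [39/367, -481/367, -130/367]
step 0: P' = (I − K·H)·P̄ = [1684/367 -2664/367 -2188/367; -2664/367 5698/367 5944/367; -2188/367 5944/367 7538/367]
step 1: x̄ = F·x = [-1222/367, -1612/367, -741/367]
step 1: P̄ = F·P·Fᵀ + Q = [20490/367 33854/367 17758/367; 33854/367 117262/367 80818/367; 17758/367 80818/367 60727/367]
step 1: y = z − H·x̄ = [-6028/367]
step 1: S = H·P̄·Hᵀ + R = [488997/367]
step 1: K = P̄·Hᵀ·S⁻¹ = [-30310/162999; -221414/488997; -45475/162999]
step 1: x' = x̄ + K·y = [-44894/162999, 1488884/488997, 417823/162999]
step 1: P' = (I − K·H)·P̄ = [530210/54333 -3250382/162999 -1126708/54333; -3250382/162999 22661054/488997 8458996/162999; -1126708/54333 8458996/162999 3355598/54333]

step 0: x' = [39/367, -481/367, -130/367], P' = [1684/367 -2664/367 -2188/367; -2664/367 5698/367 5944/367; -2188/367 5944/367 7538/367]
step 1: x' = [-44894/162999, 1488884/488997, 417823/162999], P' = [530210/54333 -3250382/162999 -1126708/54333; -3250382/162999 22661054/488997 8458996/162999; -1126708/54333 8458996/162999 3355598/54333]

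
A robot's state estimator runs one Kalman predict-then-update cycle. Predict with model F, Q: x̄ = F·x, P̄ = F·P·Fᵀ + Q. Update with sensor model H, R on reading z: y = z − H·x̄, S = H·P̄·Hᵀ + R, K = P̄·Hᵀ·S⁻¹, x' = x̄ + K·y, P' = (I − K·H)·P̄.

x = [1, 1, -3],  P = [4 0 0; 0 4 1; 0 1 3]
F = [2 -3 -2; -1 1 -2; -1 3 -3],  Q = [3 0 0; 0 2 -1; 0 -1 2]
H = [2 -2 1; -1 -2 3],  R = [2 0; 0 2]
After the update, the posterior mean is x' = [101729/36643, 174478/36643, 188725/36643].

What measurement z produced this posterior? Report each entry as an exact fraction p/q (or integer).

z = [1, 3]

x̄ = F·x = [5, 6, 11]
P̄ = F·P·Fᵀ + Q = [79 -4 -23; -4 18 24; -23 24 51]
S = H·P̄·Hᵀ + R = [285 -232; -232 446]
K = P̄·Hᵀ·S⁻¹ = [15649/36643 -3362/36643; 180/36643 3380/36643; 5259/36643 13252/36643]
x' − x̄ = [-81486/36643, -45380/36643, -214348/36643] = K·y
y = (KᵀK)⁻¹·Kᵀ·(x' − x̄) = [-8, -13]
z = y + H·x̄ = [-8, -13] + [9, 16] = [1, 3]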